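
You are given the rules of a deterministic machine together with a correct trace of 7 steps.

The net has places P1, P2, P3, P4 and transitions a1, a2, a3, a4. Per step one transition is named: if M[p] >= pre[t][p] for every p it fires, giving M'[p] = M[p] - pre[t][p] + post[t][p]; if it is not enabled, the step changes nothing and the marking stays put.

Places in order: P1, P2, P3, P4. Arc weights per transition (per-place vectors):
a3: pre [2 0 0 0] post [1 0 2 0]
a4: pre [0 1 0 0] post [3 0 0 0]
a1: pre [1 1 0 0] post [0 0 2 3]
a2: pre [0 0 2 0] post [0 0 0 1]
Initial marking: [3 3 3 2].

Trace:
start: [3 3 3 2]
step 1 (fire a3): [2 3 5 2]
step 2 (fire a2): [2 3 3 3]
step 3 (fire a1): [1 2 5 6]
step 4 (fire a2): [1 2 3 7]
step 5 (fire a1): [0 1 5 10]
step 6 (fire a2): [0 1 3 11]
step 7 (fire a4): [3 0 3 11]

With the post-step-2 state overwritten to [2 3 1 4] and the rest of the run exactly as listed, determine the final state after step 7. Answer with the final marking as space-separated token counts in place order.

3 0 1 12

state after step 2 := [2 3 1 4]
step 3 (fire a1): [1 2 3 7]
step 4 (fire a2): [1 2 1 8]
step 5 (fire a1): [0 1 3 11]
step 6 (fire a2): [0 1 1 12]
step 7 (fire a4): [3 0 1 12]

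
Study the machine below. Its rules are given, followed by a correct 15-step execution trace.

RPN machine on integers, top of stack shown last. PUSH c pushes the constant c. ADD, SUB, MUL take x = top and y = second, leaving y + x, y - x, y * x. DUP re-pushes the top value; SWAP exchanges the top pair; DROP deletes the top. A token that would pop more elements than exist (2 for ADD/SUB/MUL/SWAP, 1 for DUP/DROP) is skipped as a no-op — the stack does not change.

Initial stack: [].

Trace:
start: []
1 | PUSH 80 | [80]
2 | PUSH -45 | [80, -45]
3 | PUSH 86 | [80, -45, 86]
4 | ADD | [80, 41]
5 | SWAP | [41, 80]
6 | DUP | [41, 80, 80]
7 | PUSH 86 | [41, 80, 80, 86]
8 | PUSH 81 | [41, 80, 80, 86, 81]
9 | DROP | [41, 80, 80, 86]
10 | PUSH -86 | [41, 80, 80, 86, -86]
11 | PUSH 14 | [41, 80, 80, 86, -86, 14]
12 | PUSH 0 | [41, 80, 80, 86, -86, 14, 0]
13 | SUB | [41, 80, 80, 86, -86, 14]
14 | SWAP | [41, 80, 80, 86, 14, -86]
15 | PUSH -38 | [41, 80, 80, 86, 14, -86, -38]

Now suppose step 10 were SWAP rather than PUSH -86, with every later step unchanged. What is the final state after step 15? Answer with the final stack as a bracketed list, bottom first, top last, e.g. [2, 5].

(re-executing from step 10 with the substitution; state before step 10: [41, 80, 80, 86])
10 | SWAP | [41, 80, 86, 80]
11 | PUSH 14 | [41, 80, 86, 80, 14]
12 | PUSH 0 | [41, 80, 86, 80, 14, 0]
13 | SUB | [41, 80, 86, 80, 14]
14 | SWAP | [41, 80, 86, 14, 80]
15 | PUSH -38 | [41, 80, 86, 14, 80, -38]

[41, 80, 86, 14, 80, -38]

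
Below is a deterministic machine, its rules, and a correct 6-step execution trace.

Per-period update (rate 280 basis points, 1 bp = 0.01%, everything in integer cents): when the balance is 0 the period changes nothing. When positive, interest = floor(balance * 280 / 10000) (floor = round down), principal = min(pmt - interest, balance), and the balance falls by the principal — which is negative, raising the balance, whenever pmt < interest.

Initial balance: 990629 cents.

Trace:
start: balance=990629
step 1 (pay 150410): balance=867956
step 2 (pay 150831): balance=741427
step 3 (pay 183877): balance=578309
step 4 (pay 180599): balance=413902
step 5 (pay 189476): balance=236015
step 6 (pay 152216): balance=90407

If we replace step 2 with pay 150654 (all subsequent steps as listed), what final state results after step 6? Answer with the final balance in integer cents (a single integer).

(re-executing from step 2 with the substitution; state before step 2: balance=867956)
step 2 (pay 150654): balance=741604
step 3 (pay 183877): balance=578491
step 4 (pay 180599): balance=414089
step 5 (pay 189476): balance=236207
step 6 (pay 152216): balance=90604

90604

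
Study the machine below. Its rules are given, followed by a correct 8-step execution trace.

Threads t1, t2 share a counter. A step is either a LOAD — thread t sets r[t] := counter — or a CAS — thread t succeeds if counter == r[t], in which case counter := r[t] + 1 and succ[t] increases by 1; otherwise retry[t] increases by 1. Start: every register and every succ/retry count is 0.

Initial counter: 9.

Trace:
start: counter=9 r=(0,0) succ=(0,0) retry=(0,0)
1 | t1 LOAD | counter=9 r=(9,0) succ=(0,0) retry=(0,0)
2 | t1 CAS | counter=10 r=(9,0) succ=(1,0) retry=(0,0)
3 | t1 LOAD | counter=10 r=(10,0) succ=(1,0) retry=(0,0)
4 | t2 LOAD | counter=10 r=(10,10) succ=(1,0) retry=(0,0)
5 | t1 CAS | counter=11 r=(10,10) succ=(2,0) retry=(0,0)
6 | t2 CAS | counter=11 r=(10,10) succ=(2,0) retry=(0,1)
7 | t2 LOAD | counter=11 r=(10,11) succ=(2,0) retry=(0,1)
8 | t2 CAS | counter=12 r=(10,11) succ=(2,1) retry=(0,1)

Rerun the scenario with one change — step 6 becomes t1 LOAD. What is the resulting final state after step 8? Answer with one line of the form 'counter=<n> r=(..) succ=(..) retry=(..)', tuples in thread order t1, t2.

counter=12 r=(11,11) succ=(2,1) retry=(0,0)

(re-executing from step 6 with the substitution; state before step 6: counter=11 r=(10,10) succ=(2,0) retry=(0,0))
6 | t1 LOAD | counter=11 r=(11,10) succ=(2,0) retry=(0,0)
7 | t2 LOAD | counter=11 r=(11,11) succ=(2,0) retry=(0,0)
8 | t2 CAS | counter=12 r=(11,11) succ=(2,1) retry=(0,0)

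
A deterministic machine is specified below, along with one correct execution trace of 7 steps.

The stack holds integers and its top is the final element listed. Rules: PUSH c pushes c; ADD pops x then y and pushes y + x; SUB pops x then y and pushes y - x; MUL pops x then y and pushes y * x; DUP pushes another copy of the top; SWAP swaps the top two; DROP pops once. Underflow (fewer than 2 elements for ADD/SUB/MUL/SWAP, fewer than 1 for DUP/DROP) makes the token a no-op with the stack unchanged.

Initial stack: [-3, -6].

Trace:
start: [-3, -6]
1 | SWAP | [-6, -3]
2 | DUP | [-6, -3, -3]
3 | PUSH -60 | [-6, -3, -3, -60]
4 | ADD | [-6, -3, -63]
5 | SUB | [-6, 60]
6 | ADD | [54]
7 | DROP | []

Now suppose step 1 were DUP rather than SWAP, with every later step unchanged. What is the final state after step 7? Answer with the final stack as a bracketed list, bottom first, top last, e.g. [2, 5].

[-3]

(re-executing from step 1 with the substitution; state before step 1: [-3, -6])
1 | DUP | [-3, -6, -6]
2 | DUP | [-3, -6, -6, -6]
3 | PUSH -60 | [-3, -6, -6, -6, -60]
4 | ADD | [-3, -6, -6, -66]
5 | SUB | [-3, -6, 60]
6 | ADD | [-3, 54]
7 | DROP | [-3]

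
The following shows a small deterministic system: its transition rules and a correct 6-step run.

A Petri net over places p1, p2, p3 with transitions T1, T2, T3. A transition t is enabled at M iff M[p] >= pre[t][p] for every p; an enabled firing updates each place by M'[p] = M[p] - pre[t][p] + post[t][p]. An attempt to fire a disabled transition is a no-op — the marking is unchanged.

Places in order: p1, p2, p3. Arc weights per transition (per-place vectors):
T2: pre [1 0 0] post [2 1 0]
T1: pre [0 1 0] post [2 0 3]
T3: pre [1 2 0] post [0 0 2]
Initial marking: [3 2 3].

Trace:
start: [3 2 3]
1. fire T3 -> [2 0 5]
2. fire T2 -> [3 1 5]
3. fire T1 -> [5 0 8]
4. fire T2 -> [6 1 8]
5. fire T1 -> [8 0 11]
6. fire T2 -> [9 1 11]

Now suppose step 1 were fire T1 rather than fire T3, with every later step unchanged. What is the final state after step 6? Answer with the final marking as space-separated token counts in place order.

(re-executing from step 1 with the substitution; state before step 1: [3 2 3])
1. fire T1 -> [5 1 6]
2. fire T2 -> [6 2 6]
3. fire T1 -> [8 1 9]
4. fire T2 -> [9 2 9]
5. fire T1 -> [11 1 12]
6. fire T2 -> [12 2 12]

12 2 12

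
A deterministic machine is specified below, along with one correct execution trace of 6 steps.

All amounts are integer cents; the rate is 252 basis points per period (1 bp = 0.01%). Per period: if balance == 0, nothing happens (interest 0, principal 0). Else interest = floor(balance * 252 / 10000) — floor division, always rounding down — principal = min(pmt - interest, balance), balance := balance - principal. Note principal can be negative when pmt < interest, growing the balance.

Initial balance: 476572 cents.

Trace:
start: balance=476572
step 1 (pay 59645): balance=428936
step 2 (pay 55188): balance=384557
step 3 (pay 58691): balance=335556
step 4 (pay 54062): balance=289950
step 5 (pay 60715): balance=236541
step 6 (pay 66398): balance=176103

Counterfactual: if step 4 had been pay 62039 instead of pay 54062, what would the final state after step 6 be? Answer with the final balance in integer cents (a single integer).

(re-executing from step 4 with the substitution; state before step 4: balance=335556)
step 4 (pay 62039): balance=281973
step 5 (pay 60715): balance=228363
step 6 (pay 66398): balance=167719

167719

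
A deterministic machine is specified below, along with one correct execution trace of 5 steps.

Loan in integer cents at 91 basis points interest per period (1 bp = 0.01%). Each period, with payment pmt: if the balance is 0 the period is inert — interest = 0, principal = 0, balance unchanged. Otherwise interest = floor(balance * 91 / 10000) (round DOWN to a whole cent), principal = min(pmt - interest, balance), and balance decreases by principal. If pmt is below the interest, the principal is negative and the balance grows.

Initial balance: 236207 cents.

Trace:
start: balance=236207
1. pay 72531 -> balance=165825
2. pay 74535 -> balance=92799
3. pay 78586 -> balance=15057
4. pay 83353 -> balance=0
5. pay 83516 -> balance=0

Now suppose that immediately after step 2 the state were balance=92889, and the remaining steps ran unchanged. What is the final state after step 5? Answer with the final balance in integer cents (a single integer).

state after step 2 := balance=92889
3. pay 78586 -> balance=15148
4. pay 83353 -> balance=0
5. pay 83516 -> balance=0

0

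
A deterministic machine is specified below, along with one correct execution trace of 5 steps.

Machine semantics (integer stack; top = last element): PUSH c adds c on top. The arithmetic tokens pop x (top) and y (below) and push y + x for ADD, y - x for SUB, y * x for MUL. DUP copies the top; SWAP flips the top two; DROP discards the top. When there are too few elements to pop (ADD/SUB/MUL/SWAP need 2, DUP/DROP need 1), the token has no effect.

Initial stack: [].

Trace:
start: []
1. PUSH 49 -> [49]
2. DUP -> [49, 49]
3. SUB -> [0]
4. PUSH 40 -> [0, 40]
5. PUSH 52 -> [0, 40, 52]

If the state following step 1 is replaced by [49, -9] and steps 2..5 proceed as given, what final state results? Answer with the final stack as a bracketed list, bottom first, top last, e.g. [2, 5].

state after step 1 := [49, -9]
2. DUP -> [49, -9, -9]
3. SUB -> [49, 0]
4. PUSH 40 -> [49, 0, 40]
5. PUSH 52 -> [49, 0, 40, 52]

[49, 0, 40, 52]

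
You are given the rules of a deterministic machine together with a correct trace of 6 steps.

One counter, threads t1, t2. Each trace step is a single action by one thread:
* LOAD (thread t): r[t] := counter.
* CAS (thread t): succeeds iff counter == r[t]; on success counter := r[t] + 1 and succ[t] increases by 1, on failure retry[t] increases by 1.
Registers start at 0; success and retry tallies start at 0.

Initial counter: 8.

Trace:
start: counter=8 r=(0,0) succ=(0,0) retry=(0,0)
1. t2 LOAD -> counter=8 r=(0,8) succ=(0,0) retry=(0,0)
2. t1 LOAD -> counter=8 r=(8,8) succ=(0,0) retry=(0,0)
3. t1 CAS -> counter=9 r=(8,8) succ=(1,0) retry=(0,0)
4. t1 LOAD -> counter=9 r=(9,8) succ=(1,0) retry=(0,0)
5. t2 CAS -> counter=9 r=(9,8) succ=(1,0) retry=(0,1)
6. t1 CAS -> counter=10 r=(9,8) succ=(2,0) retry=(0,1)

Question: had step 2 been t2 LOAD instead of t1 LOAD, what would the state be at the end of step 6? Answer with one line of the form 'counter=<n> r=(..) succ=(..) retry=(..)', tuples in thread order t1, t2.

counter=9 r=(8,8) succ=(0,1) retry=(2,0)

(re-executing from step 2 with the substitution; state before step 2: counter=8 r=(0,8) succ=(0,0) retry=(0,0))
2. t2 LOAD -> counter=8 r=(0,8) succ=(0,0) retry=(0,0)
3. t1 CAS -> counter=8 r=(0,8) succ=(0,0) retry=(1,0)
4. t1 LOAD -> counter=8 r=(8,8) succ=(0,0) retry=(1,0)
5. t2 CAS -> counter=9 r=(8,8) succ=(0,1) retry=(1,0)
6. t1 CAS -> counter=9 r=(8,8) succ=(0,1) retry=(2,0)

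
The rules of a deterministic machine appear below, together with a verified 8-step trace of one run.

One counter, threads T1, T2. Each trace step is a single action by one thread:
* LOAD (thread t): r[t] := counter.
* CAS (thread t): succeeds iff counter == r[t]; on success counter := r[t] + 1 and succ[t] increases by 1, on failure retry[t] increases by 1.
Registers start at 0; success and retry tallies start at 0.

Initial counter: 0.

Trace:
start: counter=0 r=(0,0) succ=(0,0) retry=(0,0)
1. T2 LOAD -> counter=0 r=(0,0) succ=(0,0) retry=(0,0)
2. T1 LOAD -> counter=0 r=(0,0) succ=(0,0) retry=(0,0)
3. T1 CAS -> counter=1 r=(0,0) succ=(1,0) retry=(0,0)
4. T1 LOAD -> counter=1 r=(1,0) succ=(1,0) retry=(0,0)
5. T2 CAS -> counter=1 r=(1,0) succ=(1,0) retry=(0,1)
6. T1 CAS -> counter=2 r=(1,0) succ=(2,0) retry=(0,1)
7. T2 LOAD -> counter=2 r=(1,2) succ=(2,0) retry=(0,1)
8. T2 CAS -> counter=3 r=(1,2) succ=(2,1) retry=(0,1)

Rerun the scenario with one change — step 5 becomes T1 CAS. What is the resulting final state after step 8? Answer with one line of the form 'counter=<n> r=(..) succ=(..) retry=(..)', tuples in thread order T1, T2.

(re-executing from step 5 with the substitution; state before step 5: counter=1 r=(1,0) succ=(1,0) retry=(0,0))
5. T1 CAS -> counter=2 r=(1,0) succ=(2,0) retry=(0,0)
6. T1 CAS -> counter=2 r=(1,0) succ=(2,0) retry=(1,0)
7. T2 LOAD -> counter=2 r=(1,2) succ=(2,0) retry=(1,0)
8. T2 CAS -> counter=3 r=(1,2) succ=(2,1) retry=(1,0)

counter=3 r=(1,2) succ=(2,1) retry=(1,0)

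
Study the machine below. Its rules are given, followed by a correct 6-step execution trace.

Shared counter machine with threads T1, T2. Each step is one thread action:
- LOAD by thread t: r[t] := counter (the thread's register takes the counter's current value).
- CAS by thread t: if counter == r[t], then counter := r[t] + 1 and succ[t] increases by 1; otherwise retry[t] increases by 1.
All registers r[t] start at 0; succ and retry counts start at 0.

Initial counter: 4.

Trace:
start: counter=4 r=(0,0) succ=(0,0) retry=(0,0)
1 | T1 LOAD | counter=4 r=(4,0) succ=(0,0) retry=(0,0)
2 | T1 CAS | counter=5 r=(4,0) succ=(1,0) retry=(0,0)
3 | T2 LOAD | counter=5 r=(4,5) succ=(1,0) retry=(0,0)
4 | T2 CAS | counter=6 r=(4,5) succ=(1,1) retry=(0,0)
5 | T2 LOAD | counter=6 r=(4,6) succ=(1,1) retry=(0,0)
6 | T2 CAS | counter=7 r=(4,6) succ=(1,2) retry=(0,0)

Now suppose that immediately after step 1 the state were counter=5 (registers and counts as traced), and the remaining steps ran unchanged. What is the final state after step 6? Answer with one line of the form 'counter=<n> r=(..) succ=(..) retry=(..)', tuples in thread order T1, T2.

state after step 1 := counter=5 r=(4,0) succ=(0,0) retry=(0,0)
2 | T1 CAS | counter=5 r=(4,0) succ=(0,0) retry=(1,0)
3 | T2 LOAD | counter=5 r=(4,5) succ=(0,0) retry=(1,0)
4 | T2 CAS | counter=6 r=(4,5) succ=(0,1) retry=(1,0)
5 | T2 LOAD | counter=6 r=(4,6) succ=(0,1) retry=(1,0)
6 | T2 CAS | counter=7 r=(4,6) succ=(0,2) retry=(1,0)

counter=7 r=(4,6) succ=(0,2) retry=(1,0)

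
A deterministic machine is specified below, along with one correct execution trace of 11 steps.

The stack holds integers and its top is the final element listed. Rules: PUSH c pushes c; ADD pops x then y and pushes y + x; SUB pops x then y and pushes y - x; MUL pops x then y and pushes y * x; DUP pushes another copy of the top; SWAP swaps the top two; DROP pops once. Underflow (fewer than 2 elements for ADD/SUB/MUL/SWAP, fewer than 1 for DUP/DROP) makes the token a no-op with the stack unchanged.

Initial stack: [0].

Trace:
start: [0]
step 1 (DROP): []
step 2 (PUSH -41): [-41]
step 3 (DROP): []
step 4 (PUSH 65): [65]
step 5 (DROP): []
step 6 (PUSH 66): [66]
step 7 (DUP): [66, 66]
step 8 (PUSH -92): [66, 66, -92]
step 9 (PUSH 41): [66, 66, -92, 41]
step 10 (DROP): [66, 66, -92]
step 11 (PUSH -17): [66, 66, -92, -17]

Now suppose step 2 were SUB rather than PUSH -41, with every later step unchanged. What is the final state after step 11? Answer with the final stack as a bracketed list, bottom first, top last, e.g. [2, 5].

[66, 66, -92, -17]

(re-executing from step 2 with the substitution; state before step 2: [])
step 2 (SUB): []
step 3 (DROP): []
step 4 (PUSH 65): [65]
step 5 (DROP): []
step 6 (PUSH 66): [66]
step 7 (DUP): [66, 66]
step 8 (PUSH -92): [66, 66, -92]
step 9 (PUSH 41): [66, 66, -92, 41]
step 10 (DROP): [66, 66, -92]
step 11 (PUSH -17): [66, 66, -92, -17]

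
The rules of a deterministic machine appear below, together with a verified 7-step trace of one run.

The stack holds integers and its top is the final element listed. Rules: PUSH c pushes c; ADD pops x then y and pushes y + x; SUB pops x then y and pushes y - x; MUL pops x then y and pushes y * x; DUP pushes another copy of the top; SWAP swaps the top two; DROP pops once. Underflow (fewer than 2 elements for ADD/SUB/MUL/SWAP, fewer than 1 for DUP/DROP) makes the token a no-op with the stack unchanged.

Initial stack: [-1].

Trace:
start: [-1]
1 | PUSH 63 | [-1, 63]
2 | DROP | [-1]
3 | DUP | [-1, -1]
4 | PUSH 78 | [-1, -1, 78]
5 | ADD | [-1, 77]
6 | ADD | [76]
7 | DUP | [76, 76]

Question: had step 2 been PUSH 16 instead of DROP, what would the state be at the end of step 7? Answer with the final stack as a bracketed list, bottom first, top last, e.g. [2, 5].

[-1, 63, 110, 110]

(re-executing from step 2 with the substitution; state before step 2: [-1, 63])
2 | PUSH 16 | [-1, 63, 16]
3 | DUP | [-1, 63, 16, 16]
4 | PUSH 78 | [-1, 63, 16, 16, 78]
5 | ADD | [-1, 63, 16, 94]
6 | ADD | [-1, 63, 110]
7 | DUP | [-1, 63, 110, 110]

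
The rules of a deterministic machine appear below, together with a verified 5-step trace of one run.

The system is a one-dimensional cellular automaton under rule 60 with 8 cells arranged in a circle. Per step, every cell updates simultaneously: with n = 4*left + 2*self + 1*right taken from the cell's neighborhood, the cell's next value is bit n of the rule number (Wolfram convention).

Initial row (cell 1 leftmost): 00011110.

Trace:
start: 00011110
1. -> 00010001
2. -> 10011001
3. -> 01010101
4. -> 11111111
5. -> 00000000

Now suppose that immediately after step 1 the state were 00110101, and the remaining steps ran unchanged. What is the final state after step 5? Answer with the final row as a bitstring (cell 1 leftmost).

01100110

state after step 1 := 00110101
2. -> 10101111
3. -> 01111000
4. -> 01000100
5. -> 01100110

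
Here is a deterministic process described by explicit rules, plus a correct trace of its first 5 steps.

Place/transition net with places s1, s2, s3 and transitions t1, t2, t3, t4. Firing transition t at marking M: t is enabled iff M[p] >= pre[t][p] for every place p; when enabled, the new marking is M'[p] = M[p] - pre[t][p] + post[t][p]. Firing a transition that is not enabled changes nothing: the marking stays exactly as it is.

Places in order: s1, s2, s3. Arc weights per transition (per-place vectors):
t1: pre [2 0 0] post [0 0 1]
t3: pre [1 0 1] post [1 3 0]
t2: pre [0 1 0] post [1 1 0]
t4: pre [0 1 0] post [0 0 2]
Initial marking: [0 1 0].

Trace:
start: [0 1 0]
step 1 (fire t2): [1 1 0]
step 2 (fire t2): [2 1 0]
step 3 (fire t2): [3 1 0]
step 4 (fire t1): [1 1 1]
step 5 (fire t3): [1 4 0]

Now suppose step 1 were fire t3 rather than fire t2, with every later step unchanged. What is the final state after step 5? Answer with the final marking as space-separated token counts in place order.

0 1 1

(re-executing from step 1 with the substitution; state before step 1: [0 1 0])
step 1 (fire t3): [0 1 0]
step 2 (fire t2): [1 1 0]
step 3 (fire t2): [2 1 0]
step 4 (fire t1): [0 1 1]
step 5 (fire t3): [0 1 1]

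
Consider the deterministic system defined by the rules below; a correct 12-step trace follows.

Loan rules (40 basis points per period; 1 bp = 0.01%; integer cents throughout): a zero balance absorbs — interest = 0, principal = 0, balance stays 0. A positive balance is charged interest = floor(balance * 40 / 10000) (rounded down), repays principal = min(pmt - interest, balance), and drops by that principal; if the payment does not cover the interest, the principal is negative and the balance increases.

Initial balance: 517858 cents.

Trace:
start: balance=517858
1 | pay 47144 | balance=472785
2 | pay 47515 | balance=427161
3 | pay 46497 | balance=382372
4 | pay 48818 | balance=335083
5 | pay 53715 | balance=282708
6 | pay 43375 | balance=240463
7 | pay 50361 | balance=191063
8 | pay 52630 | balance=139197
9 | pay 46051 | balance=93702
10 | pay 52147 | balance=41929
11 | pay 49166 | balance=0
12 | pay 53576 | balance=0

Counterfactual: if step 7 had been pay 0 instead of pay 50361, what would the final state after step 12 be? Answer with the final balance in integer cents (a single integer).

0

(re-executing from step 7 with the substitution; state before step 7: balance=240463)
7 | pay 0 | balance=241424
8 | pay 52630 | balance=189759
9 | pay 46051 | balance=144467
10 | pay 52147 | balance=92897
11 | pay 49166 | balance=44102
12 | pay 53576 | balance=0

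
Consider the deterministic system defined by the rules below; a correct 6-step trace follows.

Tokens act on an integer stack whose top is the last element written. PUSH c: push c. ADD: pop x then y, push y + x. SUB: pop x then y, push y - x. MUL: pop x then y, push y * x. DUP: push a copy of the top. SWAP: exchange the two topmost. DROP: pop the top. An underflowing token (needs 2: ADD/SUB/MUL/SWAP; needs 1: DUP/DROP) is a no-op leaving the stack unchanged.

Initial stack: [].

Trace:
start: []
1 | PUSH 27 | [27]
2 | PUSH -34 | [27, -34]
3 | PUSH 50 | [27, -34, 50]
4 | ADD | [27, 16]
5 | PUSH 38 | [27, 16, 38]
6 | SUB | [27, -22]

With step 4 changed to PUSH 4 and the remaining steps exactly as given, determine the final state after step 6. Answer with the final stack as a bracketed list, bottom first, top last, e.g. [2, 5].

[27, -34, 50, -34]

(re-executing from step 4 with the substitution; state before step 4: [27, -34, 50])
4 | PUSH 4 | [27, -34, 50, 4]
5 | PUSH 38 | [27, -34, 50, 4, 38]
6 | SUB | [27, -34, 50, -34]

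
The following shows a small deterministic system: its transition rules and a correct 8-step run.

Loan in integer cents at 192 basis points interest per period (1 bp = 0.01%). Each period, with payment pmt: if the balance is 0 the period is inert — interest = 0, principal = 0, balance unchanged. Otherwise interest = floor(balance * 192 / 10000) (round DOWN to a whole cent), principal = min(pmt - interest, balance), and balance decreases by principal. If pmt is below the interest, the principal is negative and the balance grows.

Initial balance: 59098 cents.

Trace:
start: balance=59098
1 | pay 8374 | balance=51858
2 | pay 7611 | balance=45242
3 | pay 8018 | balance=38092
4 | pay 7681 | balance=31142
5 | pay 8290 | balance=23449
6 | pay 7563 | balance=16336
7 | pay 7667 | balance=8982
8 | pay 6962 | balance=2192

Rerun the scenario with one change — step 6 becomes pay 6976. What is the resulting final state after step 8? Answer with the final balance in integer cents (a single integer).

2801

(re-executing from step 6 with the substitution; state before step 6: balance=23449)
6 | pay 6976 | balance=16923
7 | pay 7667 | balance=9580
8 | pay 6962 | balance=2801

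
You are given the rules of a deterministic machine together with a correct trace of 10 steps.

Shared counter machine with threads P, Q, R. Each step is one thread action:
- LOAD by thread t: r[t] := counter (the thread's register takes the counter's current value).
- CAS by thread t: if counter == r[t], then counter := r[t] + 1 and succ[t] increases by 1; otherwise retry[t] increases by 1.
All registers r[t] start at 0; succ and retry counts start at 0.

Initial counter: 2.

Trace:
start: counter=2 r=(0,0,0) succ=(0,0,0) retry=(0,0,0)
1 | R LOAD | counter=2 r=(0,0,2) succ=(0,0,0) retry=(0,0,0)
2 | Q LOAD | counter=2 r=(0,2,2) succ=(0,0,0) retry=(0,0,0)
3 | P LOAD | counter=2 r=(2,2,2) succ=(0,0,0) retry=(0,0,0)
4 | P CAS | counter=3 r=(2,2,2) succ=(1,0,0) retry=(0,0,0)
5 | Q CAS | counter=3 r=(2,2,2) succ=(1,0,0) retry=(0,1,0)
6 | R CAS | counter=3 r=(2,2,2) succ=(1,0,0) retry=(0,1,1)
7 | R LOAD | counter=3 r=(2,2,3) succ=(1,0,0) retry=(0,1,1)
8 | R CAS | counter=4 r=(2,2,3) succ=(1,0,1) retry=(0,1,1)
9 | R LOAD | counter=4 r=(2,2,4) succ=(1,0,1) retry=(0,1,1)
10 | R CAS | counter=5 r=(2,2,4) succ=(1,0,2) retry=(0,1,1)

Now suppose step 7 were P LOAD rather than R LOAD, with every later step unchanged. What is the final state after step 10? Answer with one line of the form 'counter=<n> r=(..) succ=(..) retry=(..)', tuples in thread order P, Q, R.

(re-executing from step 7 with the substitution; state before step 7: counter=3 r=(2,2,2) succ=(1,0,0) retry=(0,1,1))
7 | P LOAD | counter=3 r=(3,2,2) succ=(1,0,0) retry=(0,1,1)
8 | R CAS | counter=3 r=(3,2,2) succ=(1,0,0) retry=(0,1,2)
9 | R LOAD | counter=3 r=(3,2,3) succ=(1,0,0) retry=(0,1,2)
10 | R CAS | counter=4 r=(3,2,3) succ=(1,0,1) retry=(0,1,2)

counter=4 r=(3,2,3) succ=(1,0,1) retry=(0,1,2)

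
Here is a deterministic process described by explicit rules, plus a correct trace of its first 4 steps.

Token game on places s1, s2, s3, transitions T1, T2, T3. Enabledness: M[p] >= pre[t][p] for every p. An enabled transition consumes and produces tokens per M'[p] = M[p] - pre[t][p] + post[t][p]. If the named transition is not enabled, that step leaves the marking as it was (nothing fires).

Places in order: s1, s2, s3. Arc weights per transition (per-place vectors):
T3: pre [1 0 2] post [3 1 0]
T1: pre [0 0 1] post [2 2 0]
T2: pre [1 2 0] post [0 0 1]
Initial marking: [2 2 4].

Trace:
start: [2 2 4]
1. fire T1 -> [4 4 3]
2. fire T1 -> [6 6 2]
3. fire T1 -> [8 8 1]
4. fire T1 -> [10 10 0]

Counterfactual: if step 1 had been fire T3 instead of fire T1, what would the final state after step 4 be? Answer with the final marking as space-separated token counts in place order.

8 7 0

(re-executing from step 1 with the substitution; state before step 1: [2 2 4])
1. fire T3 -> [4 3 2]
2. fire T1 -> [6 5 1]
3. fire T1 -> [8 7 0]
4. fire T1 -> [8 7 0]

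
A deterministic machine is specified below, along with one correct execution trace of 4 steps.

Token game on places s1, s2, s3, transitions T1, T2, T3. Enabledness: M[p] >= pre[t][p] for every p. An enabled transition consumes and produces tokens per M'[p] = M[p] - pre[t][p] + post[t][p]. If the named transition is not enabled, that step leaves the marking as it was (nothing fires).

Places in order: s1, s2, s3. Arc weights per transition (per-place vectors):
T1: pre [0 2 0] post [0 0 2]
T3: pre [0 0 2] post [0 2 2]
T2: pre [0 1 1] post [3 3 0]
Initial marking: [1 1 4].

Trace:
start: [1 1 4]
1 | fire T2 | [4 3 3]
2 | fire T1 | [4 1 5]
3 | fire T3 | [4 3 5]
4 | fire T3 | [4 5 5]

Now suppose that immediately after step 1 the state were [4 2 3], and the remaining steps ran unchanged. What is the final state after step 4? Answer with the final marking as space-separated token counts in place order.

4 4 5

state after step 1 := [4 2 3]
2 | fire T1 | [4 0 5]
3 | fire T3 | [4 2 5]
4 | fire T3 | [4 4 5]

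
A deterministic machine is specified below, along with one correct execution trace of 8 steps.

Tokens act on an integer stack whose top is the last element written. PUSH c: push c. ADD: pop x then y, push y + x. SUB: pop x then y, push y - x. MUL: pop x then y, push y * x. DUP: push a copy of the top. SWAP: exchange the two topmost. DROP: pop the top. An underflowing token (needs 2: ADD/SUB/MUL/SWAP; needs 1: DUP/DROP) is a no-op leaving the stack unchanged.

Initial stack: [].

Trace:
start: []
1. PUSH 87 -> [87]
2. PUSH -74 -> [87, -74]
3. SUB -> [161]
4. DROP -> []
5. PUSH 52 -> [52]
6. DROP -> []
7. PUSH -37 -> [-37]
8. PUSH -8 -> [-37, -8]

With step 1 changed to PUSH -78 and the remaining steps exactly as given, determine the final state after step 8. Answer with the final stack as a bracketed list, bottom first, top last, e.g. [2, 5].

[-37, -8]

(re-executing from step 1 with the substitution; state before step 1: [])
1. PUSH -78 -> [-78]
2. PUSH -74 -> [-78, -74]
3. SUB -> [-4]
4. DROP -> []
5. PUSH 52 -> [52]
6. DROP -> []
7. PUSH -37 -> [-37]
8. PUSH -8 -> [-37, -8]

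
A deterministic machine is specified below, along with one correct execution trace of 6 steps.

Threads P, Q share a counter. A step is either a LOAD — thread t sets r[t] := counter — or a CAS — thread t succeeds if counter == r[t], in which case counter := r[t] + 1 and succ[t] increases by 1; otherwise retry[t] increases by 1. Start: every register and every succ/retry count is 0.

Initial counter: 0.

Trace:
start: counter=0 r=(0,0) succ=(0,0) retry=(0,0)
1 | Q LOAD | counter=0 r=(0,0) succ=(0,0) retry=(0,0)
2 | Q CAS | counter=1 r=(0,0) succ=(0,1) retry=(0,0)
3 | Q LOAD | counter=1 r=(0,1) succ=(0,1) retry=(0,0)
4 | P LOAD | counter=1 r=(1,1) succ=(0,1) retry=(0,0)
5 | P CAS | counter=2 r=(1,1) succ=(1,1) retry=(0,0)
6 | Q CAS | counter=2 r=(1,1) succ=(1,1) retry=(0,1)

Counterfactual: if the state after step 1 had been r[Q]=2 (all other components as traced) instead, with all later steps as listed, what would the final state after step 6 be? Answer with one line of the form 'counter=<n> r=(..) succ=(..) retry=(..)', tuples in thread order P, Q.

counter=1 r=(0,0) succ=(1,0) retry=(0,2)

state after step 1 := counter=0 r=(0,2) succ=(0,0) retry=(0,0)
2 | Q CAS | counter=0 r=(0,2) succ=(0,0) retry=(0,1)
3 | Q LOAD | counter=0 r=(0,0) succ=(0,0) retry=(0,1)
4 | P LOAD | counter=0 r=(0,0) succ=(0,0) retry=(0,1)
5 | P CAS | counter=1 r=(0,0) succ=(1,0) retry=(0,1)
6 | Q CAS | counter=1 r=(0,0) succ=(1,0) retry=(0,2)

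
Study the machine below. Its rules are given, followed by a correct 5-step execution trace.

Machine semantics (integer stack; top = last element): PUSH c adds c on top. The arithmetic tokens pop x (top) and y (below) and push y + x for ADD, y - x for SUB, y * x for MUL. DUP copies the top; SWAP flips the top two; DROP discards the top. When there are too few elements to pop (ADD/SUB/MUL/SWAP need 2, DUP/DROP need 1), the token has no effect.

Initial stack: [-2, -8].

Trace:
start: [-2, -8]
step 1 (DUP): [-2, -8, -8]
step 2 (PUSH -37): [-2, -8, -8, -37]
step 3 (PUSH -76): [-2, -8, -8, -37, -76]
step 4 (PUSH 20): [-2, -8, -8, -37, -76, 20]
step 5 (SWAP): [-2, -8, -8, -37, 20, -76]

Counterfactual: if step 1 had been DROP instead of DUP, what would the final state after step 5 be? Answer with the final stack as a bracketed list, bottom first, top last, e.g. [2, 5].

[-2, -37, 20, -76]

(re-executing from step 1 with the substitution; state before step 1: [-2, -8])
step 1 (DROP): [-2]
step 2 (PUSH -37): [-2, -37]
step 3 (PUSH -76): [-2, -37, -76]
step 4 (PUSH 20): [-2, -37, -76, 20]
step 5 (SWAP): [-2, -37, 20, -76]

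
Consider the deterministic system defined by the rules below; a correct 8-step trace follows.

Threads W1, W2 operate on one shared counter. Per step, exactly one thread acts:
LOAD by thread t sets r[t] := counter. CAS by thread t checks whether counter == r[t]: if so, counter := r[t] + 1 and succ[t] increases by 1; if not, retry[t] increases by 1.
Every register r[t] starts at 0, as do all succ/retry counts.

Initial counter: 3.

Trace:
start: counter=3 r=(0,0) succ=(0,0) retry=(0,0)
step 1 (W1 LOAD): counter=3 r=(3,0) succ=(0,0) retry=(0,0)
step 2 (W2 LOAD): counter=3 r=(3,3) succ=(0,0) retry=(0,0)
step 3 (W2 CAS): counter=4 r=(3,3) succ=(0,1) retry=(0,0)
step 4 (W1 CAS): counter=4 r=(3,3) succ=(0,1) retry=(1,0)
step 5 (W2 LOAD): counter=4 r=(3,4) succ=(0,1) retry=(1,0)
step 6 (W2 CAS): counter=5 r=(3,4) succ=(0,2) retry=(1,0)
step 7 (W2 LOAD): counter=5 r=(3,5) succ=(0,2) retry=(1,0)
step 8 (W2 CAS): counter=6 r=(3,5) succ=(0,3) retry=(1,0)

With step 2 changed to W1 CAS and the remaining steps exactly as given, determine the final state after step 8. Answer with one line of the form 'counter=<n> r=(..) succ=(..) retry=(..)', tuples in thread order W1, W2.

(re-executing from step 2 with the substitution; state before step 2: counter=3 r=(3,0) succ=(0,0) retry=(0,0))
step 2 (W1 CAS): counter=4 r=(3,0) succ=(1,0) retry=(0,0)
step 3 (W2 CAS): counter=4 r=(3,0) succ=(1,0) retry=(0,1)
step 4 (W1 CAS): counter=4 r=(3,0) succ=(1,0) retry=(1,1)
step 5 (W2 LOAD): counter=4 r=(3,4) succ=(1,0) retry=(1,1)
step 6 (W2 CAS): counter=5 r=(3,4) succ=(1,1) retry=(1,1)
step 7 (W2 LOAD): counter=5 r=(3,5) succ=(1,1) retry=(1,1)
step 8 (W2 CAS): counter=6 r=(3,5) succ=(1,2) retry=(1,1)

counter=6 r=(3,5) succ=(1,2) retry=(1,1)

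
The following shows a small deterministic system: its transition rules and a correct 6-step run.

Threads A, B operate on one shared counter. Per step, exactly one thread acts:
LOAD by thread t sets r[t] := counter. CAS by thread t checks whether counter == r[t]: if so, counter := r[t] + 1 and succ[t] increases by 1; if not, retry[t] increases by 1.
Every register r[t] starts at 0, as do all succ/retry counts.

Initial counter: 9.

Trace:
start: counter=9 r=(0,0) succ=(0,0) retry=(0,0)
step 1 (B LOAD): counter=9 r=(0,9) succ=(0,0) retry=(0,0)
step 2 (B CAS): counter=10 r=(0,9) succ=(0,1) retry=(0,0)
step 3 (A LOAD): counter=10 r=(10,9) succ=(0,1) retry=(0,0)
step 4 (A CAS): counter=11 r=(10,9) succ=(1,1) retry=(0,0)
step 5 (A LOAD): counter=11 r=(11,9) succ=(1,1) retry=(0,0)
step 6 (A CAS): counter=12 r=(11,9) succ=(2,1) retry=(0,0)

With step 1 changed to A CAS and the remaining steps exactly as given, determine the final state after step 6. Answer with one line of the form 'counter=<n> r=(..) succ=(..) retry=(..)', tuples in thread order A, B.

(re-executing from step 1 with the substitution; state before step 1: counter=9 r=(0,0) succ=(0,0) retry=(0,0))
step 1 (A CAS): counter=9 r=(0,0) succ=(0,0) retry=(1,0)
step 2 (B CAS): counter=9 r=(0,0) succ=(0,0) retry=(1,1)
step 3 (A LOAD): counter=9 r=(9,0) succ=(0,0) retry=(1,1)
step 4 (A CAS): counter=10 r=(9,0) succ=(1,0) retry=(1,1)
step 5 (A LOAD): counter=10 r=(10,0) succ=(1,0) retry=(1,1)
step 6 (A CAS): counter=11 r=(10,0) succ=(2,0) retry=(1,1)

counter=11 r=(10,0) succ=(2,0) retry=(1,1)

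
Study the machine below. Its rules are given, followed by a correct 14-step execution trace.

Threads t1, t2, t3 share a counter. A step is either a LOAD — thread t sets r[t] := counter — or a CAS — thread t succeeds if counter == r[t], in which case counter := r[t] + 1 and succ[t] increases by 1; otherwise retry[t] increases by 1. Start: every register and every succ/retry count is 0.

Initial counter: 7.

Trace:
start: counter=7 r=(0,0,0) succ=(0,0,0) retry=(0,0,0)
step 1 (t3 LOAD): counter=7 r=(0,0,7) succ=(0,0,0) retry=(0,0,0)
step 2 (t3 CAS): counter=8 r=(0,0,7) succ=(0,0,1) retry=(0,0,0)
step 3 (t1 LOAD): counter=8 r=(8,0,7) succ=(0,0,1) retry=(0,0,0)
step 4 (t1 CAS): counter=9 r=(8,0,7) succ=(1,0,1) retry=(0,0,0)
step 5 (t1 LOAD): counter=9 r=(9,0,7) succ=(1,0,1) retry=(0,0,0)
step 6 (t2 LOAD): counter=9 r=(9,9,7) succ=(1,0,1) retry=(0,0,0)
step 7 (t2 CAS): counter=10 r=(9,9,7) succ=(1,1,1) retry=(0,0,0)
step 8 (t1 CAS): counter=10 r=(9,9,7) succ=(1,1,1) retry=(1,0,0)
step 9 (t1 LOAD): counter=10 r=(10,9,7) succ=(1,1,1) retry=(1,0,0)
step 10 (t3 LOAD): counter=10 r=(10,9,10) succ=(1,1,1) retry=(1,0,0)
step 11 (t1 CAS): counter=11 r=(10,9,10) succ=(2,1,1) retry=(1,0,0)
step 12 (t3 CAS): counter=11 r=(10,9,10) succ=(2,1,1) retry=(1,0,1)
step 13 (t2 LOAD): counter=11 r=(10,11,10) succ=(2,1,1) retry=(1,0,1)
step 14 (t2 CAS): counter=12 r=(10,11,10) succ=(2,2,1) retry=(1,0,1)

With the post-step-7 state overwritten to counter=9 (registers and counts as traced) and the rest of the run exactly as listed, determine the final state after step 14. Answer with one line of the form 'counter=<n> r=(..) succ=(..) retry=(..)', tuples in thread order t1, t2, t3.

counter=12 r=(10,11,10) succ=(3,2,1) retry=(0,0,1)

state after step 7 := counter=9 r=(9,9,7) succ=(1,1,1) retry=(0,0,0)
step 8 (t1 CAS): counter=10 r=(9,9,7) succ=(2,1,1) retry=(0,0,0)
step 9 (t1 LOAD): counter=10 r=(10,9,7) succ=(2,1,1) retry=(0,0,0)
step 10 (t3 LOAD): counter=10 r=(10,9,10) succ=(2,1,1) retry=(0,0,0)
step 11 (t1 CAS): counter=11 r=(10,9,10) succ=(3,1,1) retry=(0,0,0)
step 12 (t3 CAS): counter=11 r=(10,9,10) succ=(3,1,1) retry=(0,0,1)
step 13 (t2 LOAD): counter=11 r=(10,11,10) succ=(3,1,1) retry=(0,0,1)
step 14 (t2 CAS): counter=12 r=(10,11,10) succ=(3,2,1) retry=(0,0,1)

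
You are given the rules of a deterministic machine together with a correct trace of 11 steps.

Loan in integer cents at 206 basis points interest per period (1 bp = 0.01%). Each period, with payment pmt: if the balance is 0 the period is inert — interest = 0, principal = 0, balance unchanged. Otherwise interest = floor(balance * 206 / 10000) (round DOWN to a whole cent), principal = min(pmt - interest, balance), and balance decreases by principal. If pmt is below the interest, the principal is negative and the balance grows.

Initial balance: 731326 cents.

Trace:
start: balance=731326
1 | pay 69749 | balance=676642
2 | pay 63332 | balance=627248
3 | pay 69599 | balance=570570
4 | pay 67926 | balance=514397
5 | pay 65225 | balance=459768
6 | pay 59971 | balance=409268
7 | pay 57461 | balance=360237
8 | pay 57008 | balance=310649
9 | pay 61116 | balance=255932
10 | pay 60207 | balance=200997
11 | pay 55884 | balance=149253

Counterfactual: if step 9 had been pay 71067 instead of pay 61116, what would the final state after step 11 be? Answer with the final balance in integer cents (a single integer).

(re-executing from step 9 with the substitution; state before step 9: balance=310649)
9 | pay 71067 | balance=245981
10 | pay 60207 | balance=190841
11 | pay 55884 | balance=138888

138888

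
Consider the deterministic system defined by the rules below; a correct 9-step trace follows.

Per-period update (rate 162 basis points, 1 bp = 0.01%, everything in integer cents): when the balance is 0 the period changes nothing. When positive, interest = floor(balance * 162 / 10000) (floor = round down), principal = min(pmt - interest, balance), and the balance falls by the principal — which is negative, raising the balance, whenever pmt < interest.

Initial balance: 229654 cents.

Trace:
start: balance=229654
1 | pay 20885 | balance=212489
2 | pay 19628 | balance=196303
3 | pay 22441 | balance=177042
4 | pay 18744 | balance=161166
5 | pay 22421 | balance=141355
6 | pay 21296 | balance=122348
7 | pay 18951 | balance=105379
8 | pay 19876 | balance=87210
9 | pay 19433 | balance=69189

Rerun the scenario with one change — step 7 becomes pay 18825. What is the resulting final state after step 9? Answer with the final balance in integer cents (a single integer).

69319

(re-executing from step 7 with the substitution; state before step 7: balance=122348)
7 | pay 18825 | balance=105505
8 | pay 19876 | balance=87338
9 | pay 19433 | balance=69319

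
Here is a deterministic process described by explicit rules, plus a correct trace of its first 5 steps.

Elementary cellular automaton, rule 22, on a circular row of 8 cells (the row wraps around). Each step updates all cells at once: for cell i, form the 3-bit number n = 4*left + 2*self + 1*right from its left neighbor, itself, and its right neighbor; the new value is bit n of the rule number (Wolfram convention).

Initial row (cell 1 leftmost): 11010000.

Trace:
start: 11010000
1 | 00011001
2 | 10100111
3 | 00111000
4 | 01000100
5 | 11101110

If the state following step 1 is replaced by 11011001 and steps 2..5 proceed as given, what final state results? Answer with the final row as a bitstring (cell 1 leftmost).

01100000

state after step 1 := 11011001
2 | 00000110
3 | 00001001
4 | 10011111
5 | 01100000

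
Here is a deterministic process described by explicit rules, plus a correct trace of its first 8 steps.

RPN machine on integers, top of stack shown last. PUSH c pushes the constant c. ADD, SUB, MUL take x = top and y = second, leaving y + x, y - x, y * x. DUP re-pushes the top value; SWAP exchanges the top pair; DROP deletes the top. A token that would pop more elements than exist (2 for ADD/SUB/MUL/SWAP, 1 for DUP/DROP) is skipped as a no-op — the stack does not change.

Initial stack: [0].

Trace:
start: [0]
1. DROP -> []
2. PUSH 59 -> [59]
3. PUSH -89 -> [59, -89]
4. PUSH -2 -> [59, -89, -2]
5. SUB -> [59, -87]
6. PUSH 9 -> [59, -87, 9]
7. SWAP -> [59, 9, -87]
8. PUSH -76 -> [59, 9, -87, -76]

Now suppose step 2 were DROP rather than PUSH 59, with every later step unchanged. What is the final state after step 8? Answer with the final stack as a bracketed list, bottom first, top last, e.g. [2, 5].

(re-executing from step 2 with the substitution; state before step 2: [])
2. DROP -> []
3. PUSH -89 -> [-89]
4. PUSH -2 -> [-89, -2]
5. SUB -> [-87]
6. PUSH 9 -> [-87, 9]
7. SWAP -> [9, -87]
8. PUSH -76 -> [9, -87, -76]

[9, -87, -76]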